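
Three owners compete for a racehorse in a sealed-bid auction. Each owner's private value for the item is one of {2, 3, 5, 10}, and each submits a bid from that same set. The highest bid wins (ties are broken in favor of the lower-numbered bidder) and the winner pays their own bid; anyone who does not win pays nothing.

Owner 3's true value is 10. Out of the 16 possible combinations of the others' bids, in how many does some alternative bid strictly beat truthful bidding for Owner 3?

Others bid (2, 2): truth gives 0; bid 3 gives 7 > 0. Violating.
Others bid (2, 3): truth gives 0; bid 5 gives 5 > 0. Violating.
Others bid (3, 2): truth gives 0; bid 5 gives 5 > 0. Violating.
Others bid (3, 3): truth gives 0; bid 5 gives 5 > 0. Violating.
Others bid (2, 5): truth gives 0; no alternative beats it.
Others bid (2, 10): truth gives 0; no alternative beats it.
(Checking all 16 profiles: 4 have a profitable deviation, 12 do not.)

4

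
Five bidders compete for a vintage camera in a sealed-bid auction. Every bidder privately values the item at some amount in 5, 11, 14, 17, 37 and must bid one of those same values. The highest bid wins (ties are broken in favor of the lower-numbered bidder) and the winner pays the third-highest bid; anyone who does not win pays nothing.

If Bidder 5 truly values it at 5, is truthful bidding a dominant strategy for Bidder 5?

Yes

Check each profile of the others' bids and compare truth against every alternative bid.
Others bid (5, 5, 5, 5): truth gives 0, best alternative gives 0.
Others bid (5, 5, 5, 11): truth gives 0, best alternative gives 0.
Others bid (5, 5, 5, 14): truth gives 0, best alternative gives 0.
Others bid (5, 5, 5, 17): truth gives 0, best alternative gives 0.
Others bid (5, 5, 5, 37): truth gives 0, best alternative gives 0.
Others bid (5, 5, 11, 5): truth gives 0, best alternative gives 0.
(Remaining 619 profiles checked similarly; truth is weakly best in each.)
In every case the truthful bid is at least as good as any alternative, so it is a dominant strategy.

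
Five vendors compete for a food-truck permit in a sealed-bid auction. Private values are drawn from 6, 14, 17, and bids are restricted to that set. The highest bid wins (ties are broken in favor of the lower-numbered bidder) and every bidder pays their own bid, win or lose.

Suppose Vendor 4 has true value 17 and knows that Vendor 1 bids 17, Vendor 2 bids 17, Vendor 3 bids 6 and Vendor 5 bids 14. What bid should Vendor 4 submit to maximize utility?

Bid 6: loses but pays 6, utility -6.
Bid 14: loses but pays 14, utility -14.
Bid 17: loses but pays 17, utility -17.
The best choice is 6 with utility -6.

6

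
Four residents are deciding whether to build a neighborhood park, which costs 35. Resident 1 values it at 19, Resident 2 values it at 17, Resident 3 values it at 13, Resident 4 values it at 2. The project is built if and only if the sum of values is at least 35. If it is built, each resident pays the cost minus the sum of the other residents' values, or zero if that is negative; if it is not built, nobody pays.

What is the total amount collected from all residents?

Total value 51 ≥ cost 35, so it is built.
Resident 1: others sum to 32; max(0, 35 - 32) = 3.
Resident 2: others sum to 34; max(0, 35 - 34) = 1.
Resident 3: others sum to 38; max(0, 35 - 38) = 0.
Resident 4: others sum to 49; max(0, 35 - 49) = 0.
Total collected = 3 + 1 + 0 + 0 = 4.

4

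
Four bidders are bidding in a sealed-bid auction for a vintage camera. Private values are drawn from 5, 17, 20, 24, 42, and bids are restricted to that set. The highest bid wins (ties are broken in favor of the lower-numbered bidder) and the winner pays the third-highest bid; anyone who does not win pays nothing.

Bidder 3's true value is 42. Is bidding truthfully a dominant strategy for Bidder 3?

Yes

Check each profile of the others' bids and compare truth against every alternative bid.
Others bid (5, 5, 42): truth gives 37, best alternative gives 0.
Others bid (5, 24, 5): truth gives 37, best alternative gives 0.
Others bid (24, 5, 5): truth gives 37, best alternative gives 0.
Others bid (5, 17, 42): truth gives 25, best alternative gives 0.
Others bid (5, 24, 17): truth gives 25, best alternative gives 0.
Others bid (17, 5, 42): truth gives 25, best alternative gives 0.
(Remaining 119 profiles checked similarly; truth is weakly best in each.)
In every case the truthful bid is at least as good as any alternative, so it is a dominant strategy.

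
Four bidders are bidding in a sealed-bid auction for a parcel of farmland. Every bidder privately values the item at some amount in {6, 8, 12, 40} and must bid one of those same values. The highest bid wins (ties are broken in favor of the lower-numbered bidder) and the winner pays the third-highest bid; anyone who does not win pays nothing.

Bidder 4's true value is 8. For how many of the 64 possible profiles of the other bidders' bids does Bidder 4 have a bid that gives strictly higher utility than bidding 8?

Others bid (6, 6, 8): truth gives 0; bid 12 gives 2 > 0. Violating.
Others bid (6, 6, 12): truth gives 0; bid 40 gives 2 > 0. Violating.
Others bid (6, 8, 6): truth gives 0; bid 12 gives 2 > 0. Violating.
Others bid (6, 12, 6): truth gives 0; bid 40 gives 2 > 0. Violating.
Others bid (6, 6, 6): truth gives 2; no alternative beats it.
Others bid (6, 6, 40): truth gives 0; no alternative beats it.
(Checking all 64 profiles: 6 have a profitable deviation, 58 do not.)

6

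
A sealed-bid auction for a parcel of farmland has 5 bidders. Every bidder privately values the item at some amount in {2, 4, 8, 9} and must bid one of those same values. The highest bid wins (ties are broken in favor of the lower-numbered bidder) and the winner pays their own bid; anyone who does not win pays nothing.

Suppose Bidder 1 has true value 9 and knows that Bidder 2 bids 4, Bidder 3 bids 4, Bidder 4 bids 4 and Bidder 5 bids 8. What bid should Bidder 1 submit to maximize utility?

8

Bid 2: loses, pays 0, utility 0.
Bid 4: loses, pays 0, utility 0.
Bid 8: wins, pays 8, utility 9 - 8 = 1.
Bid 9: wins, pays 9, utility 9 - 9 = 0.
The best choice is 8 with utility 1.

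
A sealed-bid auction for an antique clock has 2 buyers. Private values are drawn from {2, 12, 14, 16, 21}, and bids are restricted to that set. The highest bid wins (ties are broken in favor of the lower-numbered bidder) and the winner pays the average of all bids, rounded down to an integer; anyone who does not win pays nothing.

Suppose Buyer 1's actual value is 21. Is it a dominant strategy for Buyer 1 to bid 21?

No

Consider the case where Buyer 2 bids 2.
Truthful bid 21: wins, pays 11, utility 21 - 11 = 10.
Bid 2 instead: wins, pays 2, utility 21 - 2 = 19.
Since 19 > 10, bidding 2 is strictly better here, so truthful bidding is not dominant.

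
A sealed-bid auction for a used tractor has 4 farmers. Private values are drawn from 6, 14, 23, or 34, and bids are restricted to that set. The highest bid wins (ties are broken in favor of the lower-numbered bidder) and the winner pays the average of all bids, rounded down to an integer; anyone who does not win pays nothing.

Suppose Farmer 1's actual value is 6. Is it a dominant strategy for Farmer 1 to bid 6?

Check each profile of the others' bids and compare truth against every alternative bid.
Others bid (14, 14, 14): truth gives 0, best alternative gives -8.
Others bid (6, 14, 14): truth gives 0, best alternative gives -6.
Others bid (14, 6, 14): truth gives 0, best alternative gives -6.
Others bid (14, 14, 6): truth gives 0, best alternative gives -6.
Others bid (6, 6, 14): truth gives 0, best alternative gives -4.
Others bid (6, 14, 6): truth gives 0, best alternative gives -4.
(Remaining 58 profiles checked similarly; truth is weakly best in each.)
In every case the truthful bid is at least as good as any alternative, so it is a dominant strategy.

Yes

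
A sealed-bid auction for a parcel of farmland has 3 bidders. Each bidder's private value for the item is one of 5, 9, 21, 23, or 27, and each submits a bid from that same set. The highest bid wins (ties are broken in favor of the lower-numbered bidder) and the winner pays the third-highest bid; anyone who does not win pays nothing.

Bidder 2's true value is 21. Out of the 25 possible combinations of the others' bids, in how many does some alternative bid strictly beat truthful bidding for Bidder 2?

8

Others bid (5, 23): truth gives 0; bid 23 gives 16 > 0. Violating.
Others bid (5, 27): truth gives 0; bid 27 gives 16 > 0. Violating.
Others bid (9, 23): truth gives 0; bid 23 gives 12 > 0. Violating.
Others bid (9, 27): truth gives 0; bid 27 gives 12 > 0. Violating.
Others bid (5, 5): truth gives 16; no alternative beats it.
Others bid (5, 9): truth gives 16; no alternative beats it.
(Checking all 25 profiles: 8 have a profitable deviation, 17 do not.)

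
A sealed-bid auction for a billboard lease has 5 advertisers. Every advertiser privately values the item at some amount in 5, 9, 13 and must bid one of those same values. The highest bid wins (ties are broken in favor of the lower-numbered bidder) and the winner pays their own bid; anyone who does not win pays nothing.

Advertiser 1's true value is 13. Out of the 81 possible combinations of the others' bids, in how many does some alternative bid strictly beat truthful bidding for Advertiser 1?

16

Others bid (5, 5, 5, 5): truth gives 0; bid 5 gives 8 > 0. Violating.
Others bid (5, 5, 5, 9): truth gives 0; bid 9 gives 4 > 0. Violating.
Others bid (5, 5, 9, 5): truth gives 0; bid 9 gives 4 > 0. Violating.
Others bid (5, 5, 9, 9): truth gives 0; bid 9 gives 4 > 0. Violating.
Others bid (5, 5, 5, 13): truth gives 0; no alternative beats it.
Others bid (5, 5, 9, 13): truth gives 0; no alternative beats it.
(Checking all 81 profiles: 16 have a profitable deviation, 65 do not.)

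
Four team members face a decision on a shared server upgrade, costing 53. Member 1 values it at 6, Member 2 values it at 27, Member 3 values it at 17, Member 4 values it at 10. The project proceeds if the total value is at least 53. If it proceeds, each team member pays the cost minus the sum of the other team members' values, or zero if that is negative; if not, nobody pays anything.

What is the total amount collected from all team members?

33

Total value 60 ≥ cost 53, so it is built.
Member 1: others sum to 54; max(0, 53 - 54) = 0.
Member 2: others sum to 33; max(0, 53 - 33) = 20.
Member 3: others sum to 43; max(0, 53 - 43) = 10.
Member 4: others sum to 50; max(0, 53 - 50) = 3.
Total collected = 0 + 20 + 10 + 3 = 33.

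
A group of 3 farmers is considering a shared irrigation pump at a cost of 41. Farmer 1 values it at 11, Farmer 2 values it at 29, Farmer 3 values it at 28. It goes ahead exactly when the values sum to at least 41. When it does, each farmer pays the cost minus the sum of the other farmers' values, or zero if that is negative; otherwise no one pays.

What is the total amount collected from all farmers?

Total value 68 ≥ cost 41, so it is built.
Farmer 1: others sum to 57; max(0, 41 - 57) = 0.
Farmer 2: others sum to 39; max(0, 41 - 39) = 2.
Farmer 3: others sum to 40; max(0, 41 - 40) = 1.
Total collected = 0 + 2 + 1 = 3.

3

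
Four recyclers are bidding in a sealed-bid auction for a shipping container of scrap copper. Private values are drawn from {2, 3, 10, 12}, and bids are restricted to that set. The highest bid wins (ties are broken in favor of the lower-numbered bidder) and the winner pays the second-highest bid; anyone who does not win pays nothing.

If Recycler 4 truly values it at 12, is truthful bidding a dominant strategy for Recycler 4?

Check each profile of the others' bids and compare truth against every alternative bid.
Others bid (2, 2, 10): truth gives 2, best alternative gives 0.
Others bid (2, 3, 10): truth gives 2, best alternative gives 0.
Others bid (2, 10, 2): truth gives 2, best alternative gives 0.
Others bid (2, 10, 3): truth gives 2, best alternative gives 0.
Others bid (2, 10, 10): truth gives 2, best alternative gives 0.
Others bid (3, 2, 10): truth gives 2, best alternative gives 0.
(Remaining 58 profiles checked similarly; truth is weakly best in each.)
In every case the truthful bid is at least as good as any alternative, so it is a dominant strategy.

Yes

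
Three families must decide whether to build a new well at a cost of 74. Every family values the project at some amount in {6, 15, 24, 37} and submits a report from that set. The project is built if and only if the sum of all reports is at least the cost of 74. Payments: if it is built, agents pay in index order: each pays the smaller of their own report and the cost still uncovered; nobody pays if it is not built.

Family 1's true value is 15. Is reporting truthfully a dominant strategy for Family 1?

No

Consider the case where Family 2 reports 37 and Family 3 reports 37.
Truthful report 15: project built, pays 15, utility 15 - 15 = 0.
Report 6 instead: project built, pays 6, utility 15 - 6 = 9.
Since 9 > 0, reporting 6 is strictly better here, so truthful reporting is not dominant.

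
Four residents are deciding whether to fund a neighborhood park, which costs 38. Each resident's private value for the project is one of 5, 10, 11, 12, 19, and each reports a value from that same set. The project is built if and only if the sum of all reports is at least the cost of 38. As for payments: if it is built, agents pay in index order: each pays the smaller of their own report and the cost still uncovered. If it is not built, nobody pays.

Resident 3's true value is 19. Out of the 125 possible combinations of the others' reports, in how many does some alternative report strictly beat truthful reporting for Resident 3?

Others report (5, 5, 19): truth gives 0; report 10 gives 9 > 0. Violating.
Others report (5, 10, 11): truth gives 0; report 12 gives 7 > 0. Violating.
Others report (5, 10, 12): truth gives 0; report 11 gives 8 > 0. Violating.
Others report (5, 10, 19): truth gives 0; report 5 gives 14 > 0. Violating.
Others report (5, 5, 5): truth gives 0; no alternative beats it.
Others report (5, 5, 10): truth gives 0; no alternative beats it.
(Checking all 125 profiles: 107 have a profitable deviation, 18 do not.)

107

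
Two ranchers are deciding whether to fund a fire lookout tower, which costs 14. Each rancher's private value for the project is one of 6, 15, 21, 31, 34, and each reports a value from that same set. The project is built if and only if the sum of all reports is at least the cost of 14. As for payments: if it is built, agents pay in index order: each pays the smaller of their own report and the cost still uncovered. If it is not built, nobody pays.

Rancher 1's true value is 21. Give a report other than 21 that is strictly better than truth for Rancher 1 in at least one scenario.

Suppose Rancher 2 reports 15.
Report 21: project built, pays 14, utility 21 - 14 = 7.
Report 6: project built, pays 6, utility 21 - 6 = 15.
So reporting 6 beats truth here (15 > 7).

6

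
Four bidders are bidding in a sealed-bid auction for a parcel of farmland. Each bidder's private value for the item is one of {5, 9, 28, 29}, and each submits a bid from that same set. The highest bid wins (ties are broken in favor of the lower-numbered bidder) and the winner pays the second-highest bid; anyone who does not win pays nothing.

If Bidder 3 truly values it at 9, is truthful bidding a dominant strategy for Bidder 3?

Check each profile of the others' bids and compare truth against every alternative bid.
Others bid (5, 5, 5): truth gives 4, best alternative gives 4.
Others bid (5, 5, 9): truth gives 0, best alternative gives 0.
Others bid (5, 5, 28): truth gives 0, best alternative gives 0.
Others bid (5, 5, 29): truth gives 0, best alternative gives 0.
Others bid (5, 9, 5): truth gives 0, best alternative gives 0.
Others bid (5, 9, 9): truth gives 0, best alternative gives 0.
(Remaining 58 profiles checked similarly; truth is weakly best in each.)
In every case the truthful bid is at least as good as any alternative, so it is a dominant strategy.

Yes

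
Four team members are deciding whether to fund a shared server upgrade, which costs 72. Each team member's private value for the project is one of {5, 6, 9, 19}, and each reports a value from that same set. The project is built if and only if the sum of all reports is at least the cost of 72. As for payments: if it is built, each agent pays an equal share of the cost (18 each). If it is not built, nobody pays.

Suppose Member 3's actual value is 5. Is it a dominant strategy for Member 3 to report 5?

Yes

Check each profile of the others' reports and compare truth against every alternative report.
Others report (5, 5, 5): truth gives 0, best alternative gives 0.
Others report (5, 5, 6): truth gives 0, best alternative gives 0.
Others report (5, 5, 9): truth gives 0, best alternative gives 0.
Others report (5, 5, 19): truth gives 0, best alternative gives 0.
Others report (5, 6, 5): truth gives 0, best alternative gives 0.
Others report (5, 6, 6): truth gives 0, best alternative gives 0.
(Remaining 58 profiles checked similarly; truth is weakly best in each.)
In every case the truthful report is at least as good as any alternative, so it is a dominant strategy.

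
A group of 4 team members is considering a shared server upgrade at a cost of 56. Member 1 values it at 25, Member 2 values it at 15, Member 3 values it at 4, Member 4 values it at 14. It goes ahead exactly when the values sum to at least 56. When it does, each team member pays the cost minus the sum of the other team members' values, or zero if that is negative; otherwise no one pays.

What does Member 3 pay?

Total value 58 ≥ cost 56, so the project is built.
The other team members' values sum to 54.
Cost minus that sum is 56 - 54 = 2.

2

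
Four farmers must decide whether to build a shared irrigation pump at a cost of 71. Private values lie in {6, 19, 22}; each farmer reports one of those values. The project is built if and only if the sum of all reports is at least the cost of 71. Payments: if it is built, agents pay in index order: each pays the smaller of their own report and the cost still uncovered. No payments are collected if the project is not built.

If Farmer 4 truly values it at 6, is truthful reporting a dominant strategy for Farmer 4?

Yes

Check each profile of the others' reports and compare truth against every alternative report.
Others report (19, 19, 19): truth gives 0, best alternative gives -8.
Others report (19, 19, 22): truth gives 0, best alternative gives -5.
Others report (19, 22, 19): truth gives 0, best alternative gives -5.
Others report (22, 19, 19): truth gives 0, best alternative gives -5.
Others report (19, 22, 22): truth gives 0, best alternative gives -2.
Others report (22, 19, 22): truth gives 0, best alternative gives -2.
(Remaining 21 profiles checked similarly; truth is weakly best in each.)
In every case the truthful report is at least as good as any alternative, so it is a dominant strategy.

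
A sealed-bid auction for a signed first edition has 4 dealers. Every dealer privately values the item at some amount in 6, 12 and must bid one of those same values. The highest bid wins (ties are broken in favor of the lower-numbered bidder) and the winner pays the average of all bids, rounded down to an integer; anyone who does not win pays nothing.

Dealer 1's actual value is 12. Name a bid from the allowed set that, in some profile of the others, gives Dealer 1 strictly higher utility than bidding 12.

6

Suppose Dealer 2 bids 6, Dealer 3 bids 6 and Dealer 4 bids 6.
Bid 12: wins, pays 7, utility 12 - 7 = 5.
Bid 6: wins, pays 6, utility 12 - 6 = 6.
So bidding 6 beats truth here (6 > 5).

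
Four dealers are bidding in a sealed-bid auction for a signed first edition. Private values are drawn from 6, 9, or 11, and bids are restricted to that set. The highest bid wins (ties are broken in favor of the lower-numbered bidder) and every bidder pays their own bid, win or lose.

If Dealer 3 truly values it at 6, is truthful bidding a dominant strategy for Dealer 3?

Consider the case where Dealer 1 bids 6, Dealer 2 bids 6 and Dealer 4 bids 6.
Truthful bid 6: loses but pays 6, utility -6.
Bid 9 instead: wins, pays 9, utility 6 - 9 = -3.
Since -3 > -6, bidding 9 is strictly better here, so truthful bidding is not dominant.

No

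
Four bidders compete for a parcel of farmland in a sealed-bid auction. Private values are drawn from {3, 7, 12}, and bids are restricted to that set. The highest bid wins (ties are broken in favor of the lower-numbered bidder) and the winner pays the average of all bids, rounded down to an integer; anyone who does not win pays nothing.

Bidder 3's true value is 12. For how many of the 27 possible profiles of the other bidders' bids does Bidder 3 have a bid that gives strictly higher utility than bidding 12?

Others bid (3, 3, 3): truth gives 7; bid 7 gives 8 > 7. Violating.
Others bid (3, 3, 7): truth gives 6; bid 7 gives 7 > 6. Violating.
Others bid (3, 3, 12): truth gives 5; no alternative beats it.
Others bid (3, 7, 3): truth gives 6; no alternative beats it.
(Checking all 27 profiles: 2 have a profitable deviation, 25 do not.)

2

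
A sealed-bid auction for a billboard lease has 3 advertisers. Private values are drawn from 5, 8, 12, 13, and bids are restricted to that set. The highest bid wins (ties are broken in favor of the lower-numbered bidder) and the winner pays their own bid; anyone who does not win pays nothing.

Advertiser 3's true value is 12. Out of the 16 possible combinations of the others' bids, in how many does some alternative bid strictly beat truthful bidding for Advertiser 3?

1

Others bid (5, 5): truth gives 0; bid 8 gives 4 > 0. Violating.
Others bid (5, 8): truth gives 0; no alternative beats it.
Others bid (5, 12): truth gives 0; no alternative beats it.
(Checking all 16 profiles: 1 has a profitable deviation, 15 do not.)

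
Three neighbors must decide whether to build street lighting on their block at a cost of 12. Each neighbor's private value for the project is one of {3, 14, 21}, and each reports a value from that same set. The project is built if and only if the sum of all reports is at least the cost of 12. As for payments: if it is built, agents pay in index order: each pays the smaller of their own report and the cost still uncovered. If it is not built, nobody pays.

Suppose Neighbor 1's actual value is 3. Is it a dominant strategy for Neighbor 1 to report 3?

Yes

Check each profile of the others' reports and compare truth against every alternative report.
Others report (3, 3): truth gives 0, best alternative gives -9.
Others report (3, 14): truth gives 0, best alternative gives -9.
Others report (3, 21): truth gives 0, best alternative gives -9.
Others report (14, 3): truth gives 0, best alternative gives -9.
Others report (14, 14): truth gives 0, best alternative gives -9.
Others report (14, 21): truth gives 0, best alternative gives -9.
(Remaining 3 profiles checked similarly; truth is weakly best in each.)
In every case the truthful report is at least as good as any alternative, so it is a dominant strategy.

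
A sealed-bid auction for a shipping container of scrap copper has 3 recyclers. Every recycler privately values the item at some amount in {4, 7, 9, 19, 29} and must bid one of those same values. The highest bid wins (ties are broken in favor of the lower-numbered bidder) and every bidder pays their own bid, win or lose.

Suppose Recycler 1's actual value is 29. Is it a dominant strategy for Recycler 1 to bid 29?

No

Consider the case where Recycler 2 bids 4 and Recycler 3 bids 4.
Truthful bid 29: wins, pays 29, utility 29 - 29 = 0.
Bid 4 instead: wins, pays 4, utility 29 - 4 = 25.
Since 25 > 0, bidding 4 is strictly better here, so truthful bidding is not dominant.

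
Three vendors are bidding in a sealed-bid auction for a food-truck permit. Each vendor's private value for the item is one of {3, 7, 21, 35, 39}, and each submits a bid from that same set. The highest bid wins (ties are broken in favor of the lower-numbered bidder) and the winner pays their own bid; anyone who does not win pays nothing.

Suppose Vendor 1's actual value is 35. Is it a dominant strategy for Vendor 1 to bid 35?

Consider the case where Vendor 2 bids 3 and Vendor 3 bids 3.
Truthful bid 35: wins, pays 35, utility 35 - 35 = 0.
Bid 3 instead: wins, pays 3, utility 35 - 3 = 32.
Since 32 > 0, bidding 3 is strictly better here, so truthful bidding is not dominant.

No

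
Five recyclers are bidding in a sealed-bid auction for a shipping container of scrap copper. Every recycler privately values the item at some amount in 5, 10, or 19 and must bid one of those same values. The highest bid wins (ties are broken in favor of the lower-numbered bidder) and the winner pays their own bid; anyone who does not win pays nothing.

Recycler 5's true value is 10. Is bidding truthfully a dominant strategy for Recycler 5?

Check each profile of the others' bids and compare truth against every alternative bid.
Others bid (5, 5, 5, 5): truth gives 0, best alternative gives 0.
Others bid (5, 5, 5, 10): truth gives 0, best alternative gives 0.
Others bid (5, 5, 5, 19): truth gives 0, best alternative gives 0.
Others bid (5, 5, 10, 5): truth gives 0, best alternative gives 0.
Others bid (5, 5, 10, 10): truth gives 0, best alternative gives 0.
Others bid (5, 5, 10, 19): truth gives 0, best alternative gives 0.
(Remaining 75 profiles checked similarly; truth is weakly best in each.)
In every case the truthful bid is at least as good as any alternative, so it is a dominant strategy.

Yes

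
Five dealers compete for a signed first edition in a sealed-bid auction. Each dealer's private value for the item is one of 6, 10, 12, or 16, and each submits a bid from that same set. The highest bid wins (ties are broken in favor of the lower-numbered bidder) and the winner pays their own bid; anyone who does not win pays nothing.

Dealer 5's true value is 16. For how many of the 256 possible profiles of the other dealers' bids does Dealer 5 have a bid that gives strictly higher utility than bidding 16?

Others bid (6, 6, 6, 6): truth gives 0; bid 10 gives 6 > 0. Violating.
Others bid (6, 6, 6, 10): truth gives 0; bid 12 gives 4 > 0. Violating.
Others bid (6, 6, 10, 6): truth gives 0; bid 12 gives 4 > 0. Violating.
Others bid (6, 6, 10, 10): truth gives 0; bid 12 gives 4 > 0. Violating.
Others bid (6, 6, 6, 12): truth gives 0; no alternative beats it.
Others bid (6, 6, 6, 16): truth gives 0; no alternative beats it.
(Checking all 256 profiles: 16 have a profitable deviation, 240 do not.)

16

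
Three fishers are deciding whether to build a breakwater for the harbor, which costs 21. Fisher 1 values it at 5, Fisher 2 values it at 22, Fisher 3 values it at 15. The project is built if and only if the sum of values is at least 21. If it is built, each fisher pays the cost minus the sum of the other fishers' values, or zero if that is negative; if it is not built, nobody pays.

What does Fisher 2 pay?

1

Total value 42 ≥ cost 21, so the project is built.
The other fishers' values sum to 20.
Cost minus that sum is 21 - 20 = 1.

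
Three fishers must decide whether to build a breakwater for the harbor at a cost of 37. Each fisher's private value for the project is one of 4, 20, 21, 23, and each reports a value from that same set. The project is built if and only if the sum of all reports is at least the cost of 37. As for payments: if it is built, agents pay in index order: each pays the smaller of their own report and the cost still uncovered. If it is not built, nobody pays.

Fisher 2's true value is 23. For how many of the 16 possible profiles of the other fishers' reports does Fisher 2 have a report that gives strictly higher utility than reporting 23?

Others report (4, 20): truth gives 0; report 20 gives 3 > 0. Violating.
Others report (4, 21): truth gives 0; report 20 gives 3 > 0. Violating.
Others report (4, 23): truth gives 0; report 20 gives 3 > 0. Violating.
Others report (20, 20): truth gives 6; report 4 gives 19 > 6. Violating.
Others report (4, 4): truth gives 0; no alternative beats it.
Others report (20, 4): truth gives 6; no alternative beats it.
(Checking all 16 profiles: 12 have a profitable deviation, 4 do not.)

12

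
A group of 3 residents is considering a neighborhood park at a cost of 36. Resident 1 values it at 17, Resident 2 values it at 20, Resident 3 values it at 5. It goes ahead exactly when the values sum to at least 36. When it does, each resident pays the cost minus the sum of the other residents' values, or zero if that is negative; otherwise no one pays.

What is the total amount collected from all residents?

25

Total value 42 ≥ cost 36, so it is built.
Resident 1: others sum to 25; max(0, 36 - 25) = 11.
Resident 2: others sum to 22; max(0, 36 - 22) = 14.
Resident 3: others sum to 37; max(0, 36 - 37) = 0.
Total collected = 11 + 14 + 0 = 25.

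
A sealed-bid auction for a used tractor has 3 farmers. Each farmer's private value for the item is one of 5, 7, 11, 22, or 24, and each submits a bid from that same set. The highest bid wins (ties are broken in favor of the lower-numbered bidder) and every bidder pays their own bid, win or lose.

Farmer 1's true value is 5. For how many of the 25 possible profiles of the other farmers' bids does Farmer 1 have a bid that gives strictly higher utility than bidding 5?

3

Others bid (5, 7): truth gives -5; bid 7 gives -2 > -5. Violating.
Others bid (7, 5): truth gives -5; bid 7 gives -2 > -5. Violating.
Others bid (7, 7): truth gives -5; bid 7 gives -2 > -5. Violating.
Others bid (5, 5): truth gives 0; no alternative beats it.
Others bid (5, 11): truth gives -5; no alternative beats it.
(Checking all 25 profiles: 3 have a profitable deviation, 22 do not.)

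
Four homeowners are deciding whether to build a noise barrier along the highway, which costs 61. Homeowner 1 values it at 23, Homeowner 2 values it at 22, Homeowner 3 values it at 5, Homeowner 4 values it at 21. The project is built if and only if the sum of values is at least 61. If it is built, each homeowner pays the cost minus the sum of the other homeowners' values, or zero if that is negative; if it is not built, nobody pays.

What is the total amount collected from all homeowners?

36

Total value 71 ≥ cost 61, so it is built.
Homeowner 1: others sum to 48; max(0, 61 - 48) = 13.
Homeowner 2: others sum to 49; max(0, 61 - 49) = 12.
Homeowner 3: others sum to 66; max(0, 61 - 66) = 0.
Homeowner 4: others sum to 50; max(0, 61 - 50) = 11.
Total collected = 13 + 12 + 0 + 11 = 36.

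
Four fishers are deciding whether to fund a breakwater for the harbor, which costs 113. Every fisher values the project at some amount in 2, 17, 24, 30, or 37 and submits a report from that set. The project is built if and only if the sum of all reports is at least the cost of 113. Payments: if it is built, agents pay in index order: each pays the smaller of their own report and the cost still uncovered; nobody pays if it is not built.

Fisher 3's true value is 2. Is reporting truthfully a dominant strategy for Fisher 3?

Yes

Check each profile of the others' reports and compare truth against every alternative report.
Others report (24, 37, 37): truth gives 0, best alternative gives -15.
Others report (30, 30, 37): truth gives 0, best alternative gives -15.
Others report (30, 37, 30): truth gives 0, best alternative gives -15.
Others report (30, 37, 37): truth gives 0, best alternative gives -15.
Others report (37, 24, 37): truth gives 0, best alternative gives -15.
Others report (37, 30, 30): truth gives 0, best alternative gives -15.
(Remaining 119 profiles checked similarly; truth is weakly best in each.)
In every case the truthful report is at least as good as any alternative, so it is a dominant strategy.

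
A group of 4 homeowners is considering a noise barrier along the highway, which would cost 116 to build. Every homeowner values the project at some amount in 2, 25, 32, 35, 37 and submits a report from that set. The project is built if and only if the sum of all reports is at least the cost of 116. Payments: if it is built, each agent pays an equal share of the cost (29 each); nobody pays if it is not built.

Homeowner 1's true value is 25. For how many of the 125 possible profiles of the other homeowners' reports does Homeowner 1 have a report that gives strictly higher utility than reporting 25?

Others report (25, 32, 35): truth gives -4; report 2 gives 0 > -4. Violating.
Others report (25, 32, 37): truth gives -4; report 2 gives 0 > -4. Violating.
Others report (25, 35, 32): truth gives -4; report 2 gives 0 > -4. Violating.
Others report (25, 35, 35): truth gives -4; report 2 gives 0 > -4. Violating.
Others report (2, 2, 2): truth gives 0; no alternative beats it.
Others report (2, 2, 25): truth gives 0; no alternative beats it.
(Checking all 125 profiles: 51 have a profitable deviation, 74 do not.)

51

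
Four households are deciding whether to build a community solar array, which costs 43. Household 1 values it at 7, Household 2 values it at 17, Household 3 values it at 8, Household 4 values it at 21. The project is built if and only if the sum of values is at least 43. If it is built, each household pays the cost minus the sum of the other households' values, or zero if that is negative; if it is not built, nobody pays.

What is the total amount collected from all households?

Total value 53 ≥ cost 43, so it is built.
Household 1: others sum to 46; max(0, 43 - 46) = 0.
Household 2: others sum to 36; max(0, 43 - 36) = 7.
Household 3: others sum to 45; max(0, 43 - 45) = 0.
Household 4: others sum to 32; max(0, 43 - 32) = 11.
Total collected = 0 + 7 + 0 + 11 = 18.

18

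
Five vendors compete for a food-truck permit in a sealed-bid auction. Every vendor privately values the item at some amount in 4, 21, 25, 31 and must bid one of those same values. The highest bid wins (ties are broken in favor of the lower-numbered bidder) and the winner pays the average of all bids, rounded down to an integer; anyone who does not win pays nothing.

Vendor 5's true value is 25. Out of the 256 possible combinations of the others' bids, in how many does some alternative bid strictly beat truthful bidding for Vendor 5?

Others bid (4, 4, 4, 4): truth gives 17; bid 21 gives 18 > 17. Violating.
Others bid (4, 4, 4, 25): truth gives 0; bid 31 gives 12 > 0. Violating.
Others bid (4, 4, 21, 25): truth gives 0; bid 31 gives 8 > 0. Violating.
Others bid (4, 4, 25, 4): truth gives 0; bid 31 gives 12 > 0. Violating.
Others bid (4, 4, 4, 21): truth gives 14; no alternative beats it.
Others bid (4, 4, 4, 31): truth gives 0; no alternative beats it.
(Checking all 256 profiles: 61 have a profitable deviation, 195 do not.)

61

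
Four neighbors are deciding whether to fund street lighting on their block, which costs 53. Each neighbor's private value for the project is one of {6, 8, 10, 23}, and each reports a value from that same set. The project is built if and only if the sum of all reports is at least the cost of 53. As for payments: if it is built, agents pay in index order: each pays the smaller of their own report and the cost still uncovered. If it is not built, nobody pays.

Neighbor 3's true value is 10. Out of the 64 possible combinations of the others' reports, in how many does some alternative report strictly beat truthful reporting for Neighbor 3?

Others report (6, 23, 23): truth gives 0; report 6 gives 4 > 0. Violating.
Others report (8, 23, 23): truth gives 0; report 6 gives 4 > 0. Violating.
Others report (10, 23, 23): truth gives 0; report 6 gives 4 > 0. Violating.
Others report (23, 6, 23): truth gives 0; report 6 gives 4 > 0. Violating.
Others report (6, 6, 6): truth gives 0; no alternative beats it.
Others report (6, 6, 8): truth gives 0; no alternative beats it.
(Checking all 64 profiles: 10 have a profitable deviation, 54 do not.)

10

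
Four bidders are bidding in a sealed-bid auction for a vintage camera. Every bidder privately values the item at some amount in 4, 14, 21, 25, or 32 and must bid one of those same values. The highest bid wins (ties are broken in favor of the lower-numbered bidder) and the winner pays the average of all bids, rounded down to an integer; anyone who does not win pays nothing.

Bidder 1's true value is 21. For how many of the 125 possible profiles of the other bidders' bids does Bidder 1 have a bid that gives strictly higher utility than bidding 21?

38

Others bid (4, 4, 4): truth gives 13; bid 4 gives 17 > 13. Violating.
Others bid (4, 4, 14): truth gives 11; bid 14 gives 12 > 11. Violating.
Others bid (4, 4, 25): truth gives 0; bid 25 gives 7 > 0. Violating.
Others bid (4, 4, 32): truth gives 0; bid 32 gives 3 > 0. Violating.
Others bid (4, 4, 21): truth gives 9; no alternative beats it.
Others bid (4, 14, 21): truth gives 6; no alternative beats it.
(Checking all 125 profiles: 38 have a profitable deviation, 87 do not.)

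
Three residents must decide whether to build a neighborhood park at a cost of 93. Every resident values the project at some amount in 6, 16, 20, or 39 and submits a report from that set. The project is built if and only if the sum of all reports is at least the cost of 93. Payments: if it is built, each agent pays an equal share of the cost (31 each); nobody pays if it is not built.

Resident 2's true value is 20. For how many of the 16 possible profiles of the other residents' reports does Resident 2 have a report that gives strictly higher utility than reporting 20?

1

Others report (39, 39): truth gives -11; report 6 gives 0 > -11. Violating.
Others report (6, 6): truth gives 0; no alternative beats it.
Others report (6, 16): truth gives 0; no alternative beats it.
(Checking all 16 profiles: 1 has a profitable deviation, 15 do not.)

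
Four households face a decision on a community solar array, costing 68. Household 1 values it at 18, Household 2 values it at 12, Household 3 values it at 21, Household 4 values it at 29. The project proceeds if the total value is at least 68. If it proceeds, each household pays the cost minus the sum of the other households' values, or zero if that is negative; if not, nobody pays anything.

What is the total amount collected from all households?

Total value 80 ≥ cost 68, so it is built.
Household 1: others sum to 62; max(0, 68 - 62) = 6.
Household 2: others sum to 68; max(0, 68 - 68) = 0.
Household 3: others sum to 59; max(0, 68 - 59) = 9.
Household 4: others sum to 51; max(0, 68 - 51) = 17.
Total collected = 6 + 0 + 9 + 17 = 32.

32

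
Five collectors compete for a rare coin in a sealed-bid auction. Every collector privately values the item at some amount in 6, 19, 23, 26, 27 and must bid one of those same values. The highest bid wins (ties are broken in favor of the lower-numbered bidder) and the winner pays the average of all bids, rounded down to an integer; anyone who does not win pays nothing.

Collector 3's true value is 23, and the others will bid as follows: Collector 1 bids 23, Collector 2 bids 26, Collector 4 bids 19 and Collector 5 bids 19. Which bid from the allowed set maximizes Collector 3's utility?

Bid 6: loses, pays 0, utility 0.
Bid 19: loses, pays 0, utility 0.
Bid 23: loses, pays 0, utility 0.
Bid 26: loses, pays 0, utility 0.
Bid 27: wins, pays 22, utility 23 - 22 = 1.
The best choice is 27 with utility 1.

27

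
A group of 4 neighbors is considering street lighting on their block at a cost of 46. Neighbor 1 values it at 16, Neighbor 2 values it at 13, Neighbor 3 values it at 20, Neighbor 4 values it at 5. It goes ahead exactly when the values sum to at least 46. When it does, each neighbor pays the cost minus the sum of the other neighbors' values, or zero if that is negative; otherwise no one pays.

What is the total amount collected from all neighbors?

25

Total value 54 ≥ cost 46, so it is built.
Neighbor 1: others sum to 38; max(0, 46 - 38) = 8.
Neighbor 2: others sum to 41; max(0, 46 - 41) = 5.
Neighbor 3: others sum to 34; max(0, 46 - 34) = 12.
Neighbor 4: others sum to 49; max(0, 46 - 49) = 0.
Total collected = 8 + 5 + 12 + 0 = 25.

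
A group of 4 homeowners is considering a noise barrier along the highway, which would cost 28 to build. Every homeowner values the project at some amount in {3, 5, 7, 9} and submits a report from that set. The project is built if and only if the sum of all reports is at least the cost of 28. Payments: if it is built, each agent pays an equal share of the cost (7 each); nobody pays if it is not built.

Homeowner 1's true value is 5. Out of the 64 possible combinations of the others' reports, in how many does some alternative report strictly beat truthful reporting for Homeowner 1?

6

Others report (5, 9, 9): truth gives -2; report 3 gives 0 > -2. Violating.
Others report (7, 7, 9): truth gives -2; report 3 gives 0 > -2. Violating.
Others report (7, 9, 7): truth gives -2; report 3 gives 0 > -2. Violating.
Others report (9, 5, 9): truth gives -2; report 3 gives 0 > -2. Violating.
Others report (3, 3, 3): truth gives 0; no alternative beats it.
Others report (3, 3, 5): truth gives 0; no alternative beats it.
(Checking all 64 profiles: 6 have a profitable deviation, 58 do not.)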